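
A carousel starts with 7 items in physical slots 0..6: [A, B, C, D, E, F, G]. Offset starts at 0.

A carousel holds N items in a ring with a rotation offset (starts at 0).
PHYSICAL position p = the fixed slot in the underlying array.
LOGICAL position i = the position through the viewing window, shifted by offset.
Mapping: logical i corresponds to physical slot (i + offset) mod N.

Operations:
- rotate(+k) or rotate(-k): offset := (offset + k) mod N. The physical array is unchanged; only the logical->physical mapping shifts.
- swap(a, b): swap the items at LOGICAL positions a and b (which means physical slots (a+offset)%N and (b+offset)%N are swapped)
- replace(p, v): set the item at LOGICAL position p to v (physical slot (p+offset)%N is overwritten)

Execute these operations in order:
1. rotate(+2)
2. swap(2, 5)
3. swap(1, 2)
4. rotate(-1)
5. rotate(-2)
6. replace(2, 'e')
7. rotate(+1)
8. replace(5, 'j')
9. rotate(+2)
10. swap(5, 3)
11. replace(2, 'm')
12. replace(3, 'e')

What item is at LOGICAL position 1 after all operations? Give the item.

Answer: A

Derivation:
After op 1 (rotate(+2)): offset=2, physical=[A,B,C,D,E,F,G], logical=[C,D,E,F,G,A,B]
After op 2 (swap(2, 5)): offset=2, physical=[E,B,C,D,A,F,G], logical=[C,D,A,F,G,E,B]
After op 3 (swap(1, 2)): offset=2, physical=[E,B,C,A,D,F,G], logical=[C,A,D,F,G,E,B]
After op 4 (rotate(-1)): offset=1, physical=[E,B,C,A,D,F,G], logical=[B,C,A,D,F,G,E]
After op 5 (rotate(-2)): offset=6, physical=[E,B,C,A,D,F,G], logical=[G,E,B,C,A,D,F]
After op 6 (replace(2, 'e')): offset=6, physical=[E,e,C,A,D,F,G], logical=[G,E,e,C,A,D,F]
After op 7 (rotate(+1)): offset=0, physical=[E,e,C,A,D,F,G], logical=[E,e,C,A,D,F,G]
After op 8 (replace(5, 'j')): offset=0, physical=[E,e,C,A,D,j,G], logical=[E,e,C,A,D,j,G]
After op 9 (rotate(+2)): offset=2, physical=[E,e,C,A,D,j,G], logical=[C,A,D,j,G,E,e]
After op 10 (swap(5, 3)): offset=2, physical=[j,e,C,A,D,E,G], logical=[C,A,D,E,G,j,e]
After op 11 (replace(2, 'm')): offset=2, physical=[j,e,C,A,m,E,G], logical=[C,A,m,E,G,j,e]
After op 12 (replace(3, 'e')): offset=2, physical=[j,e,C,A,m,e,G], logical=[C,A,m,e,G,j,e]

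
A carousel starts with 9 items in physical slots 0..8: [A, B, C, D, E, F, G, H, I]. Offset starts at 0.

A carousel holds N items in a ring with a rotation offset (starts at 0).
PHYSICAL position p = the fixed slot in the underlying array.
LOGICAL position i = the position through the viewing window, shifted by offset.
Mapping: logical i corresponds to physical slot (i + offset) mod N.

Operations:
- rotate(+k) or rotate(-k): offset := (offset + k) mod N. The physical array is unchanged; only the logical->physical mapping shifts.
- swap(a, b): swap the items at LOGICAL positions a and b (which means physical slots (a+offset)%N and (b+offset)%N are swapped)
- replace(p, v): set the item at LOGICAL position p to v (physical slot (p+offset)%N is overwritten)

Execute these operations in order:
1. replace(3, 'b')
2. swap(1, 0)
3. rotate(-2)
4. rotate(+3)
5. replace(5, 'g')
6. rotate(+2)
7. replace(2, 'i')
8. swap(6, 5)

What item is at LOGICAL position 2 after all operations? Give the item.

Answer: i

Derivation:
After op 1 (replace(3, 'b')): offset=0, physical=[A,B,C,b,E,F,G,H,I], logical=[A,B,C,b,E,F,G,H,I]
After op 2 (swap(1, 0)): offset=0, physical=[B,A,C,b,E,F,G,H,I], logical=[B,A,C,b,E,F,G,H,I]
After op 3 (rotate(-2)): offset=7, physical=[B,A,C,b,E,F,G,H,I], logical=[H,I,B,A,C,b,E,F,G]
After op 4 (rotate(+3)): offset=1, physical=[B,A,C,b,E,F,G,H,I], logical=[A,C,b,E,F,G,H,I,B]
After op 5 (replace(5, 'g')): offset=1, physical=[B,A,C,b,E,F,g,H,I], logical=[A,C,b,E,F,g,H,I,B]
After op 6 (rotate(+2)): offset=3, physical=[B,A,C,b,E,F,g,H,I], logical=[b,E,F,g,H,I,B,A,C]
After op 7 (replace(2, 'i')): offset=3, physical=[B,A,C,b,E,i,g,H,I], logical=[b,E,i,g,H,I,B,A,C]
After op 8 (swap(6, 5)): offset=3, physical=[I,A,C,b,E,i,g,H,B], logical=[b,E,i,g,H,B,I,A,C]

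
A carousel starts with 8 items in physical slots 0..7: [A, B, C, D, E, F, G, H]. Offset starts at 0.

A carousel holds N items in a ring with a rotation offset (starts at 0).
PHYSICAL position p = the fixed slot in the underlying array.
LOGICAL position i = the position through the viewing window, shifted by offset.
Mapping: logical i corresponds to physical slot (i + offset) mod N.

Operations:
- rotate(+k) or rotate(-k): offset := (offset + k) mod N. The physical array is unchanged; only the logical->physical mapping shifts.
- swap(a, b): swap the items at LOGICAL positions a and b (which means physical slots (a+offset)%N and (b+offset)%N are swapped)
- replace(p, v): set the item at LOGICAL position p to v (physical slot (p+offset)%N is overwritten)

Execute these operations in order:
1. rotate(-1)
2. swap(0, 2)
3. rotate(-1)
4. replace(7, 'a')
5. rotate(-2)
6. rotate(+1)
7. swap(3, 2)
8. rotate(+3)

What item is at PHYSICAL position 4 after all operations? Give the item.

After op 1 (rotate(-1)): offset=7, physical=[A,B,C,D,E,F,G,H], logical=[H,A,B,C,D,E,F,G]
After op 2 (swap(0, 2)): offset=7, physical=[A,H,C,D,E,F,G,B], logical=[B,A,H,C,D,E,F,G]
After op 3 (rotate(-1)): offset=6, physical=[A,H,C,D,E,F,G,B], logical=[G,B,A,H,C,D,E,F]
After op 4 (replace(7, 'a')): offset=6, physical=[A,H,C,D,E,a,G,B], logical=[G,B,A,H,C,D,E,a]
After op 5 (rotate(-2)): offset=4, physical=[A,H,C,D,E,a,G,B], logical=[E,a,G,B,A,H,C,D]
After op 6 (rotate(+1)): offset=5, physical=[A,H,C,D,E,a,G,B], logical=[a,G,B,A,H,C,D,E]
After op 7 (swap(3, 2)): offset=5, physical=[B,H,C,D,E,a,G,A], logical=[a,G,A,B,H,C,D,E]
After op 8 (rotate(+3)): offset=0, physical=[B,H,C,D,E,a,G,A], logical=[B,H,C,D,E,a,G,A]

Answer: E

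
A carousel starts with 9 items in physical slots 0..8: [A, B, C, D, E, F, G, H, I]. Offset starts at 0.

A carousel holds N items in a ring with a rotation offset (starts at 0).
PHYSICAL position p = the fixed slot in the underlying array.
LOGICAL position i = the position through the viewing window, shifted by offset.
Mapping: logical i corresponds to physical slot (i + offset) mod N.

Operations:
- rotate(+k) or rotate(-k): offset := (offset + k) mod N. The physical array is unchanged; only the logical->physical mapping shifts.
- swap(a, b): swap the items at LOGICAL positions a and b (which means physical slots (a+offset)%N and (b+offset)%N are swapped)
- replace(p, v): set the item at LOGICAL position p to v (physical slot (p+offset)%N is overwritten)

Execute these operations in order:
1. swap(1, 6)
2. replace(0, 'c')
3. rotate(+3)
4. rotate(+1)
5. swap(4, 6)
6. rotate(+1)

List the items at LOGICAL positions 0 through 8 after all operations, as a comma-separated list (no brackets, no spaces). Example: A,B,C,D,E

Answer: F,B,H,G,c,I,C,D,E

Derivation:
After op 1 (swap(1, 6)): offset=0, physical=[A,G,C,D,E,F,B,H,I], logical=[A,G,C,D,E,F,B,H,I]
After op 2 (replace(0, 'c')): offset=0, physical=[c,G,C,D,E,F,B,H,I], logical=[c,G,C,D,E,F,B,H,I]
After op 3 (rotate(+3)): offset=3, physical=[c,G,C,D,E,F,B,H,I], logical=[D,E,F,B,H,I,c,G,C]
After op 4 (rotate(+1)): offset=4, physical=[c,G,C,D,E,F,B,H,I], logical=[E,F,B,H,I,c,G,C,D]
After op 5 (swap(4, 6)): offset=4, physical=[c,I,C,D,E,F,B,H,G], logical=[E,F,B,H,G,c,I,C,D]
After op 6 (rotate(+1)): offset=5, physical=[c,I,C,D,E,F,B,H,G], logical=[F,B,H,G,c,I,C,D,E]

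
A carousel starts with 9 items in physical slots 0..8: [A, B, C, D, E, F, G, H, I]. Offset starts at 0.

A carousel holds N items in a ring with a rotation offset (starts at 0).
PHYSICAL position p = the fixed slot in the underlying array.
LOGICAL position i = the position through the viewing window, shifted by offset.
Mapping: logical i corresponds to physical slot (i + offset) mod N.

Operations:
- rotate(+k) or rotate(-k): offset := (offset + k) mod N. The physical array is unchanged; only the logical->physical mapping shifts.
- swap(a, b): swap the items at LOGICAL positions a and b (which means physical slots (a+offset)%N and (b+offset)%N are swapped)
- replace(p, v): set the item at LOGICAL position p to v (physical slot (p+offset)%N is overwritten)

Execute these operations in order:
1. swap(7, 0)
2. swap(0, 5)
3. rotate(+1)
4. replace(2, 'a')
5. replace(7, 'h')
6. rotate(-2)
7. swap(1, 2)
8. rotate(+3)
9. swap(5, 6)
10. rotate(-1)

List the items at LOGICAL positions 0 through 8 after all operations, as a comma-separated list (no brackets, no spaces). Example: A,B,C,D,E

Answer: F,C,a,E,H,G,h,A,B

Derivation:
After op 1 (swap(7, 0)): offset=0, physical=[H,B,C,D,E,F,G,A,I], logical=[H,B,C,D,E,F,G,A,I]
After op 2 (swap(0, 5)): offset=0, physical=[F,B,C,D,E,H,G,A,I], logical=[F,B,C,D,E,H,G,A,I]
After op 3 (rotate(+1)): offset=1, physical=[F,B,C,D,E,H,G,A,I], logical=[B,C,D,E,H,G,A,I,F]
After op 4 (replace(2, 'a')): offset=1, physical=[F,B,C,a,E,H,G,A,I], logical=[B,C,a,E,H,G,A,I,F]
After op 5 (replace(7, 'h')): offset=1, physical=[F,B,C,a,E,H,G,A,h], logical=[B,C,a,E,H,G,A,h,F]
After op 6 (rotate(-2)): offset=8, physical=[F,B,C,a,E,H,G,A,h], logical=[h,F,B,C,a,E,H,G,A]
After op 7 (swap(1, 2)): offset=8, physical=[B,F,C,a,E,H,G,A,h], logical=[h,B,F,C,a,E,H,G,A]
After op 8 (rotate(+3)): offset=2, physical=[B,F,C,a,E,H,G,A,h], logical=[C,a,E,H,G,A,h,B,F]
After op 9 (swap(5, 6)): offset=2, physical=[B,F,C,a,E,H,G,h,A], logical=[C,a,E,H,G,h,A,B,F]
After op 10 (rotate(-1)): offset=1, physical=[B,F,C,a,E,H,G,h,A], logical=[F,C,a,E,H,G,h,A,B]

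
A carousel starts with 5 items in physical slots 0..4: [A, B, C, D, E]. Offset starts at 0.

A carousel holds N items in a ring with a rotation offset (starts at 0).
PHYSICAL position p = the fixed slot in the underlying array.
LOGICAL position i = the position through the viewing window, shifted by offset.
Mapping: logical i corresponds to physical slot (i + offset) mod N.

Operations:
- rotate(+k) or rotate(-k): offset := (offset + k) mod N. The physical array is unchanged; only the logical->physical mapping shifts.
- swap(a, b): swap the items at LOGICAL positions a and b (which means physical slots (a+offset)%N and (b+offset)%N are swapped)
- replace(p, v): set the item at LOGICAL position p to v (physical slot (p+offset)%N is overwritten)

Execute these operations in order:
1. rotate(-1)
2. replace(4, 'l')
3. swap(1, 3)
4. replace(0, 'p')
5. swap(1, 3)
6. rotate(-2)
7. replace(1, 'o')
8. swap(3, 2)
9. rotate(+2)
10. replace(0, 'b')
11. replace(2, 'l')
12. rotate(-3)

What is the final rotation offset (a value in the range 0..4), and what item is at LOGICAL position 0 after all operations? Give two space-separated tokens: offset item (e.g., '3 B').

After op 1 (rotate(-1)): offset=4, physical=[A,B,C,D,E], logical=[E,A,B,C,D]
After op 2 (replace(4, 'l')): offset=4, physical=[A,B,C,l,E], logical=[E,A,B,C,l]
After op 3 (swap(1, 3)): offset=4, physical=[C,B,A,l,E], logical=[E,C,B,A,l]
After op 4 (replace(0, 'p')): offset=4, physical=[C,B,A,l,p], logical=[p,C,B,A,l]
After op 5 (swap(1, 3)): offset=4, physical=[A,B,C,l,p], logical=[p,A,B,C,l]
After op 6 (rotate(-2)): offset=2, physical=[A,B,C,l,p], logical=[C,l,p,A,B]
After op 7 (replace(1, 'o')): offset=2, physical=[A,B,C,o,p], logical=[C,o,p,A,B]
After op 8 (swap(3, 2)): offset=2, physical=[p,B,C,o,A], logical=[C,o,A,p,B]
After op 9 (rotate(+2)): offset=4, physical=[p,B,C,o,A], logical=[A,p,B,C,o]
After op 10 (replace(0, 'b')): offset=4, physical=[p,B,C,o,b], logical=[b,p,B,C,o]
After op 11 (replace(2, 'l')): offset=4, physical=[p,l,C,o,b], logical=[b,p,l,C,o]
After op 12 (rotate(-3)): offset=1, physical=[p,l,C,o,b], logical=[l,C,o,b,p]

Answer: 1 l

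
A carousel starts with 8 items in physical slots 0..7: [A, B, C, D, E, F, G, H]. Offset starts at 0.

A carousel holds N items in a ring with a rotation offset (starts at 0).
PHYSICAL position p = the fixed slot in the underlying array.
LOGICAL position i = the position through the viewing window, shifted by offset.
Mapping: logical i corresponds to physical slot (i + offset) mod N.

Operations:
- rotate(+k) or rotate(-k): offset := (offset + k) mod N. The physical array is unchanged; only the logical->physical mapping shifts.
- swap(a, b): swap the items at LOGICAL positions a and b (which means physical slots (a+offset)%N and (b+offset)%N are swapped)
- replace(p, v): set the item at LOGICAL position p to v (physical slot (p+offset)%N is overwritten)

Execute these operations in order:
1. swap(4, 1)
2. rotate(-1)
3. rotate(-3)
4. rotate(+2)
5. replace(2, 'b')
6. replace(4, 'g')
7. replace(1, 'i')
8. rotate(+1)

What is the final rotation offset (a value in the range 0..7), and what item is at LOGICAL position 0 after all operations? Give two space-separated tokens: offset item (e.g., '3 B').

After op 1 (swap(4, 1)): offset=0, physical=[A,E,C,D,B,F,G,H], logical=[A,E,C,D,B,F,G,H]
After op 2 (rotate(-1)): offset=7, physical=[A,E,C,D,B,F,G,H], logical=[H,A,E,C,D,B,F,G]
After op 3 (rotate(-3)): offset=4, physical=[A,E,C,D,B,F,G,H], logical=[B,F,G,H,A,E,C,D]
After op 4 (rotate(+2)): offset=6, physical=[A,E,C,D,B,F,G,H], logical=[G,H,A,E,C,D,B,F]
After op 5 (replace(2, 'b')): offset=6, physical=[b,E,C,D,B,F,G,H], logical=[G,H,b,E,C,D,B,F]
After op 6 (replace(4, 'g')): offset=6, physical=[b,E,g,D,B,F,G,H], logical=[G,H,b,E,g,D,B,F]
After op 7 (replace(1, 'i')): offset=6, physical=[b,E,g,D,B,F,G,i], logical=[G,i,b,E,g,D,B,F]
After op 8 (rotate(+1)): offset=7, physical=[b,E,g,D,B,F,G,i], logical=[i,b,E,g,D,B,F,G]

Answer: 7 i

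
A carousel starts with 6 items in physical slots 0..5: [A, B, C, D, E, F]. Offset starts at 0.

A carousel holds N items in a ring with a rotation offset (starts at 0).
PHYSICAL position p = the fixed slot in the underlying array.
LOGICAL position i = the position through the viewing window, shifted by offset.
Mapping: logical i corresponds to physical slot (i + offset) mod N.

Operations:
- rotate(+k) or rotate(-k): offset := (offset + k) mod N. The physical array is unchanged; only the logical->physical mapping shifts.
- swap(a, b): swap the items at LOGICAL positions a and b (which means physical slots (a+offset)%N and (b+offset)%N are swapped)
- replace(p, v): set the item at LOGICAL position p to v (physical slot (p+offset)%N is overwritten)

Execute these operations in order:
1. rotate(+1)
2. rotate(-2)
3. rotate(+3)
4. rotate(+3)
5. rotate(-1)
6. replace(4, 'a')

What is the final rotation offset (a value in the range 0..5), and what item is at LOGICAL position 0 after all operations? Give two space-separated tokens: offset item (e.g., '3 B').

Answer: 4 E

Derivation:
After op 1 (rotate(+1)): offset=1, physical=[A,B,C,D,E,F], logical=[B,C,D,E,F,A]
After op 2 (rotate(-2)): offset=5, physical=[A,B,C,D,E,F], logical=[F,A,B,C,D,E]
After op 3 (rotate(+3)): offset=2, physical=[A,B,C,D,E,F], logical=[C,D,E,F,A,B]
After op 4 (rotate(+3)): offset=5, physical=[A,B,C,D,E,F], logical=[F,A,B,C,D,E]
After op 5 (rotate(-1)): offset=4, physical=[A,B,C,D,E,F], logical=[E,F,A,B,C,D]
After op 6 (replace(4, 'a')): offset=4, physical=[A,B,a,D,E,F], logical=[E,F,A,B,a,D]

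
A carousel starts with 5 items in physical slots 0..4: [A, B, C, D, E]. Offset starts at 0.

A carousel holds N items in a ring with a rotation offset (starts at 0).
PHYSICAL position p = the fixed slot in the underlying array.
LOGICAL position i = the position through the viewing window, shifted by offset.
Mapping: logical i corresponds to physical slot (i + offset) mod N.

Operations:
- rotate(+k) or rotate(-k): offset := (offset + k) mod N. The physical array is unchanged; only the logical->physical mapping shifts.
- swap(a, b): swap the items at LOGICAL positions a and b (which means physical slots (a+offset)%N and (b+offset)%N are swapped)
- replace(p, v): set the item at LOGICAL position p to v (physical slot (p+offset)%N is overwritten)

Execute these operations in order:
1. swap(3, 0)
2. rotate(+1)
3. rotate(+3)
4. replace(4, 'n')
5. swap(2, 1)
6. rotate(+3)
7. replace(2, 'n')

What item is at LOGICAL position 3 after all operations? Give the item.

Answer: B

Derivation:
After op 1 (swap(3, 0)): offset=0, physical=[D,B,C,A,E], logical=[D,B,C,A,E]
After op 2 (rotate(+1)): offset=1, physical=[D,B,C,A,E], logical=[B,C,A,E,D]
After op 3 (rotate(+3)): offset=4, physical=[D,B,C,A,E], logical=[E,D,B,C,A]
After op 4 (replace(4, 'n')): offset=4, physical=[D,B,C,n,E], logical=[E,D,B,C,n]
After op 5 (swap(2, 1)): offset=4, physical=[B,D,C,n,E], logical=[E,B,D,C,n]
After op 6 (rotate(+3)): offset=2, physical=[B,D,C,n,E], logical=[C,n,E,B,D]
After op 7 (replace(2, 'n')): offset=2, physical=[B,D,C,n,n], logical=[C,n,n,B,D]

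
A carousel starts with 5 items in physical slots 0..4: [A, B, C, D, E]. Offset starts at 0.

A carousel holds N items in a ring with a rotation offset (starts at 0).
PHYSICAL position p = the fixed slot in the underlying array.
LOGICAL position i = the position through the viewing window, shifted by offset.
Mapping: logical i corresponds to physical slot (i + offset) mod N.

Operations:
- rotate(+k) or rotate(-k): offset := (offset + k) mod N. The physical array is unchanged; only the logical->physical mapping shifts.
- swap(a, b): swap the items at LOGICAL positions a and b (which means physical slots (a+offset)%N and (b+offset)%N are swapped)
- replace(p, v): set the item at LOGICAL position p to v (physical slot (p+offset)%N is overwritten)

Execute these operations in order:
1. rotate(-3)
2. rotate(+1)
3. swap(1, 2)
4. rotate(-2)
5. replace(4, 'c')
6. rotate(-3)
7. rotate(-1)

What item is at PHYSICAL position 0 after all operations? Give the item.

After op 1 (rotate(-3)): offset=2, physical=[A,B,C,D,E], logical=[C,D,E,A,B]
After op 2 (rotate(+1)): offset=3, physical=[A,B,C,D,E], logical=[D,E,A,B,C]
After op 3 (swap(1, 2)): offset=3, physical=[E,B,C,D,A], logical=[D,A,E,B,C]
After op 4 (rotate(-2)): offset=1, physical=[E,B,C,D,A], logical=[B,C,D,A,E]
After op 5 (replace(4, 'c')): offset=1, physical=[c,B,C,D,A], logical=[B,C,D,A,c]
After op 6 (rotate(-3)): offset=3, physical=[c,B,C,D,A], logical=[D,A,c,B,C]
After op 7 (rotate(-1)): offset=2, physical=[c,B,C,D,A], logical=[C,D,A,c,B]

Answer: c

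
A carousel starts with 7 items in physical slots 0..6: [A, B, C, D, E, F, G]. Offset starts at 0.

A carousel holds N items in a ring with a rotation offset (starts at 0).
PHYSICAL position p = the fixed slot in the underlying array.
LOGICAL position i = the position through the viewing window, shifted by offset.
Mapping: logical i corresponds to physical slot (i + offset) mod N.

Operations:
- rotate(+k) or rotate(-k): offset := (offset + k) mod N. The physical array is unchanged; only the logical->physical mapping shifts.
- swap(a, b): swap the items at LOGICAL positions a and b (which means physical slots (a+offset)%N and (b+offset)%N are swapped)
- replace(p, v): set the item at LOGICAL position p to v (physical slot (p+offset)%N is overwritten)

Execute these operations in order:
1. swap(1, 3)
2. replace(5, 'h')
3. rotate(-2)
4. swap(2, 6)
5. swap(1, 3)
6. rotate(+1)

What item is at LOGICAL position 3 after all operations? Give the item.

After op 1 (swap(1, 3)): offset=0, physical=[A,D,C,B,E,F,G], logical=[A,D,C,B,E,F,G]
After op 2 (replace(5, 'h')): offset=0, physical=[A,D,C,B,E,h,G], logical=[A,D,C,B,E,h,G]
After op 3 (rotate(-2)): offset=5, physical=[A,D,C,B,E,h,G], logical=[h,G,A,D,C,B,E]
After op 4 (swap(2, 6)): offset=5, physical=[E,D,C,B,A,h,G], logical=[h,G,E,D,C,B,A]
After op 5 (swap(1, 3)): offset=5, physical=[E,G,C,B,A,h,D], logical=[h,D,E,G,C,B,A]
After op 6 (rotate(+1)): offset=6, physical=[E,G,C,B,A,h,D], logical=[D,E,G,C,B,A,h]

Answer: C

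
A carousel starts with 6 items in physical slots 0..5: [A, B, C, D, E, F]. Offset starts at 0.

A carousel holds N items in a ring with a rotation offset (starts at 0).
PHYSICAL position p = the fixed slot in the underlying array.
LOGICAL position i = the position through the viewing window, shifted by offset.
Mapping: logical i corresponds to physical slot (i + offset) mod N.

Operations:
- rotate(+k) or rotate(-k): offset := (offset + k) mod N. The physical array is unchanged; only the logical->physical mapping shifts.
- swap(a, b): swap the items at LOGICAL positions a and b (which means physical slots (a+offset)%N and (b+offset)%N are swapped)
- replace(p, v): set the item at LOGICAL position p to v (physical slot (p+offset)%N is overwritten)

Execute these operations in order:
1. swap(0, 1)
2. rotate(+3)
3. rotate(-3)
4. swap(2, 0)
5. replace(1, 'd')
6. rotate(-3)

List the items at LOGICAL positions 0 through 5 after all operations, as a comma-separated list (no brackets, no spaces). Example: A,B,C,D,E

After op 1 (swap(0, 1)): offset=0, physical=[B,A,C,D,E,F], logical=[B,A,C,D,E,F]
After op 2 (rotate(+3)): offset=3, physical=[B,A,C,D,E,F], logical=[D,E,F,B,A,C]
After op 3 (rotate(-3)): offset=0, physical=[B,A,C,D,E,F], logical=[B,A,C,D,E,F]
After op 4 (swap(2, 0)): offset=0, physical=[C,A,B,D,E,F], logical=[C,A,B,D,E,F]
After op 5 (replace(1, 'd')): offset=0, physical=[C,d,B,D,E,F], logical=[C,d,B,D,E,F]
After op 6 (rotate(-3)): offset=3, physical=[C,d,B,D,E,F], logical=[D,E,F,C,d,B]

Answer: D,E,F,C,d,B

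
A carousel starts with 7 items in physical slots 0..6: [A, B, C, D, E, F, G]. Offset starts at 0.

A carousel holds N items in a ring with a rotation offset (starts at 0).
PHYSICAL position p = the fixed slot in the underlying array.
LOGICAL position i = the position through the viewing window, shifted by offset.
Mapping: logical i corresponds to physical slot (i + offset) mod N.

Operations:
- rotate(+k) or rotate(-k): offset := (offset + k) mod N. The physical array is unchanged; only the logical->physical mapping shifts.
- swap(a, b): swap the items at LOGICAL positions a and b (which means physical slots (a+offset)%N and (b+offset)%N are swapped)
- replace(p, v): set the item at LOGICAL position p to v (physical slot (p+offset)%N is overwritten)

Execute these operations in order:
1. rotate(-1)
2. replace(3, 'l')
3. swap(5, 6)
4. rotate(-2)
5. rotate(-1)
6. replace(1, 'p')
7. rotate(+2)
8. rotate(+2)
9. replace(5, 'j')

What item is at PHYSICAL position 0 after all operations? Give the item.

Answer: A

Derivation:
After op 1 (rotate(-1)): offset=6, physical=[A,B,C,D,E,F,G], logical=[G,A,B,C,D,E,F]
After op 2 (replace(3, 'l')): offset=6, physical=[A,B,l,D,E,F,G], logical=[G,A,B,l,D,E,F]
After op 3 (swap(5, 6)): offset=6, physical=[A,B,l,D,F,E,G], logical=[G,A,B,l,D,F,E]
After op 4 (rotate(-2)): offset=4, physical=[A,B,l,D,F,E,G], logical=[F,E,G,A,B,l,D]
After op 5 (rotate(-1)): offset=3, physical=[A,B,l,D,F,E,G], logical=[D,F,E,G,A,B,l]
After op 6 (replace(1, 'p')): offset=3, physical=[A,B,l,D,p,E,G], logical=[D,p,E,G,A,B,l]
After op 7 (rotate(+2)): offset=5, physical=[A,B,l,D,p,E,G], logical=[E,G,A,B,l,D,p]
After op 8 (rotate(+2)): offset=0, physical=[A,B,l,D,p,E,G], logical=[A,B,l,D,p,E,G]
After op 9 (replace(5, 'j')): offset=0, physical=[A,B,l,D,p,j,G], logical=[A,B,l,D,p,j,G]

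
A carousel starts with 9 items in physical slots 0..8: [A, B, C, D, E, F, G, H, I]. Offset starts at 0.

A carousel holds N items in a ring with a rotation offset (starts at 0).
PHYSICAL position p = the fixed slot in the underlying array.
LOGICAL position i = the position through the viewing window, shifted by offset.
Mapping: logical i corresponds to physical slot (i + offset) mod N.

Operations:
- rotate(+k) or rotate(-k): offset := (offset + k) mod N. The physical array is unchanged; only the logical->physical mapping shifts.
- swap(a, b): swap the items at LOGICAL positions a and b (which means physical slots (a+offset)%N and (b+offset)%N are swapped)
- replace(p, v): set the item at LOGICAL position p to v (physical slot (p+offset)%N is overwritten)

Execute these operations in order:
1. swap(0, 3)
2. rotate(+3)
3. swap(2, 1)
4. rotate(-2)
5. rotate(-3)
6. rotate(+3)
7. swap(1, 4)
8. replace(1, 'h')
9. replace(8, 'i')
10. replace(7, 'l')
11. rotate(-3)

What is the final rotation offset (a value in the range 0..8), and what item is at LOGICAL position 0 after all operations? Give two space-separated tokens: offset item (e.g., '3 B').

Answer: 7 H

Derivation:
After op 1 (swap(0, 3)): offset=0, physical=[D,B,C,A,E,F,G,H,I], logical=[D,B,C,A,E,F,G,H,I]
After op 2 (rotate(+3)): offset=3, physical=[D,B,C,A,E,F,G,H,I], logical=[A,E,F,G,H,I,D,B,C]
After op 3 (swap(2, 1)): offset=3, physical=[D,B,C,A,F,E,G,H,I], logical=[A,F,E,G,H,I,D,B,C]
After op 4 (rotate(-2)): offset=1, physical=[D,B,C,A,F,E,G,H,I], logical=[B,C,A,F,E,G,H,I,D]
After op 5 (rotate(-3)): offset=7, physical=[D,B,C,A,F,E,G,H,I], logical=[H,I,D,B,C,A,F,E,G]
After op 6 (rotate(+3)): offset=1, physical=[D,B,C,A,F,E,G,H,I], logical=[B,C,A,F,E,G,H,I,D]
After op 7 (swap(1, 4)): offset=1, physical=[D,B,E,A,F,C,G,H,I], logical=[B,E,A,F,C,G,H,I,D]
After op 8 (replace(1, 'h')): offset=1, physical=[D,B,h,A,F,C,G,H,I], logical=[B,h,A,F,C,G,H,I,D]
After op 9 (replace(8, 'i')): offset=1, physical=[i,B,h,A,F,C,G,H,I], logical=[B,h,A,F,C,G,H,I,i]
After op 10 (replace(7, 'l')): offset=1, physical=[i,B,h,A,F,C,G,H,l], logical=[B,h,A,F,C,G,H,l,i]
After op 11 (rotate(-3)): offset=7, physical=[i,B,h,A,F,C,G,H,l], logical=[H,l,i,B,h,A,F,C,G]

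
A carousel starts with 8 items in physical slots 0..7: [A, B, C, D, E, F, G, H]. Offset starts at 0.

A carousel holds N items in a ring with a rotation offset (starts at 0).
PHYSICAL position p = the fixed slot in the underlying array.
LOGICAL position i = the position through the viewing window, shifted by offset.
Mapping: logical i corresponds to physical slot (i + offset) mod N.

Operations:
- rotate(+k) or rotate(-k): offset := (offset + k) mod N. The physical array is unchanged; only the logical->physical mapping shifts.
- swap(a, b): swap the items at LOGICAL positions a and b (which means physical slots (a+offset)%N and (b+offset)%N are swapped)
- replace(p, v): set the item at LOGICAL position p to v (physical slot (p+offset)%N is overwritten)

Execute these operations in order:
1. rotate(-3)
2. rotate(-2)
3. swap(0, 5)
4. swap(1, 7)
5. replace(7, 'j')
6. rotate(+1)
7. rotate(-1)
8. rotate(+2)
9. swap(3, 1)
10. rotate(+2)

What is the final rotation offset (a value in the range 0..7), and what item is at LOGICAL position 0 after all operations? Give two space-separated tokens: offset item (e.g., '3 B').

Answer: 7 H

Derivation:
After op 1 (rotate(-3)): offset=5, physical=[A,B,C,D,E,F,G,H], logical=[F,G,H,A,B,C,D,E]
After op 2 (rotate(-2)): offset=3, physical=[A,B,C,D,E,F,G,H], logical=[D,E,F,G,H,A,B,C]
After op 3 (swap(0, 5)): offset=3, physical=[D,B,C,A,E,F,G,H], logical=[A,E,F,G,H,D,B,C]
After op 4 (swap(1, 7)): offset=3, physical=[D,B,E,A,C,F,G,H], logical=[A,C,F,G,H,D,B,E]
After op 5 (replace(7, 'j')): offset=3, physical=[D,B,j,A,C,F,G,H], logical=[A,C,F,G,H,D,B,j]
After op 6 (rotate(+1)): offset=4, physical=[D,B,j,A,C,F,G,H], logical=[C,F,G,H,D,B,j,A]
After op 7 (rotate(-1)): offset=3, physical=[D,B,j,A,C,F,G,H], logical=[A,C,F,G,H,D,B,j]
After op 8 (rotate(+2)): offset=5, physical=[D,B,j,A,C,F,G,H], logical=[F,G,H,D,B,j,A,C]
After op 9 (swap(3, 1)): offset=5, physical=[G,B,j,A,C,F,D,H], logical=[F,D,H,G,B,j,A,C]
After op 10 (rotate(+2)): offset=7, physical=[G,B,j,A,C,F,D,H], logical=[H,G,B,j,A,C,F,D]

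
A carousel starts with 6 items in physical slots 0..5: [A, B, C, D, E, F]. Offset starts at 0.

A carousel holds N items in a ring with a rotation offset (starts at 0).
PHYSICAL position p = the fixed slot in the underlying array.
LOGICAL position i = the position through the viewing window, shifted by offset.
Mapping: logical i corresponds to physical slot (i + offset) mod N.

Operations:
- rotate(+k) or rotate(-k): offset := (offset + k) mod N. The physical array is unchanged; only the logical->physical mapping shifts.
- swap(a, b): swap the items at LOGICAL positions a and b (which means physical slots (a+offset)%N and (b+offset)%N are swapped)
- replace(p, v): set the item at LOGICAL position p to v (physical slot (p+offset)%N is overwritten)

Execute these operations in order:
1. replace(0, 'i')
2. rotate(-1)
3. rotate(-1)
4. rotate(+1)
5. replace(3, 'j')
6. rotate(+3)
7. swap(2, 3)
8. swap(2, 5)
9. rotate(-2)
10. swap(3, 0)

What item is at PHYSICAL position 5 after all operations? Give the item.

Answer: E

Derivation:
After op 1 (replace(0, 'i')): offset=0, physical=[i,B,C,D,E,F], logical=[i,B,C,D,E,F]
After op 2 (rotate(-1)): offset=5, physical=[i,B,C,D,E,F], logical=[F,i,B,C,D,E]
After op 3 (rotate(-1)): offset=4, physical=[i,B,C,D,E,F], logical=[E,F,i,B,C,D]
After op 4 (rotate(+1)): offset=5, physical=[i,B,C,D,E,F], logical=[F,i,B,C,D,E]
After op 5 (replace(3, 'j')): offset=5, physical=[i,B,j,D,E,F], logical=[F,i,B,j,D,E]
After op 6 (rotate(+3)): offset=2, physical=[i,B,j,D,E,F], logical=[j,D,E,F,i,B]
After op 7 (swap(2, 3)): offset=2, physical=[i,B,j,D,F,E], logical=[j,D,F,E,i,B]
After op 8 (swap(2, 5)): offset=2, physical=[i,F,j,D,B,E], logical=[j,D,B,E,i,F]
After op 9 (rotate(-2)): offset=0, physical=[i,F,j,D,B,E], logical=[i,F,j,D,B,E]
After op 10 (swap(3, 0)): offset=0, physical=[D,F,j,i,B,E], logical=[D,F,j,i,B,E]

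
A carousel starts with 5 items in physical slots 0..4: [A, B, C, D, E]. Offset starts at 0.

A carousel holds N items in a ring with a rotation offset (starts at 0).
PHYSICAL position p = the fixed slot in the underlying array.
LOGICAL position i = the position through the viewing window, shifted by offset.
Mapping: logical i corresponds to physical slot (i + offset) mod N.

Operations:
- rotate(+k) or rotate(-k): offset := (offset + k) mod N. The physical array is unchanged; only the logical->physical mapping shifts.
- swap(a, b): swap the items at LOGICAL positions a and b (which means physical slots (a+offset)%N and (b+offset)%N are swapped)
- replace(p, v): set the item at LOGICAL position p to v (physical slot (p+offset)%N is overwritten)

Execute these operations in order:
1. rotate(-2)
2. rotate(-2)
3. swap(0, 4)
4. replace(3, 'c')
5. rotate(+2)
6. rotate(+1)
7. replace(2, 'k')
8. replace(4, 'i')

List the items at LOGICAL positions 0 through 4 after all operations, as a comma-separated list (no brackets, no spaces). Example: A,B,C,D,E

After op 1 (rotate(-2)): offset=3, physical=[A,B,C,D,E], logical=[D,E,A,B,C]
After op 2 (rotate(-2)): offset=1, physical=[A,B,C,D,E], logical=[B,C,D,E,A]
After op 3 (swap(0, 4)): offset=1, physical=[B,A,C,D,E], logical=[A,C,D,E,B]
After op 4 (replace(3, 'c')): offset=1, physical=[B,A,C,D,c], logical=[A,C,D,c,B]
After op 5 (rotate(+2)): offset=3, physical=[B,A,C,D,c], logical=[D,c,B,A,C]
After op 6 (rotate(+1)): offset=4, physical=[B,A,C,D,c], logical=[c,B,A,C,D]
After op 7 (replace(2, 'k')): offset=4, physical=[B,k,C,D,c], logical=[c,B,k,C,D]
After op 8 (replace(4, 'i')): offset=4, physical=[B,k,C,i,c], logical=[c,B,k,C,i]

Answer: c,B,k,C,i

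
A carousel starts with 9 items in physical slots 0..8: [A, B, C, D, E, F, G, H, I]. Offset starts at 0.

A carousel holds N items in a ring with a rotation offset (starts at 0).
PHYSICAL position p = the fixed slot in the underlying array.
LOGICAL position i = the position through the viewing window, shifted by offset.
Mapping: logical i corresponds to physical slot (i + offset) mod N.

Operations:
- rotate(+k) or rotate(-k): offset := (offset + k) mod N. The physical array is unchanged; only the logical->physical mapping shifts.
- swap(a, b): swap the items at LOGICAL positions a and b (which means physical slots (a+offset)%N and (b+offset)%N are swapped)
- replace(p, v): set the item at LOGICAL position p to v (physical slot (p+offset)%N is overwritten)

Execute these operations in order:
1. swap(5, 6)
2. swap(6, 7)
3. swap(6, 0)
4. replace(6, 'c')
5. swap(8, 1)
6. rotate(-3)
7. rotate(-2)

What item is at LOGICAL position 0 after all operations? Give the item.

After op 1 (swap(5, 6)): offset=0, physical=[A,B,C,D,E,G,F,H,I], logical=[A,B,C,D,E,G,F,H,I]
After op 2 (swap(6, 7)): offset=0, physical=[A,B,C,D,E,G,H,F,I], logical=[A,B,C,D,E,G,H,F,I]
After op 3 (swap(6, 0)): offset=0, physical=[H,B,C,D,E,G,A,F,I], logical=[H,B,C,D,E,G,A,F,I]
After op 4 (replace(6, 'c')): offset=0, physical=[H,B,C,D,E,G,c,F,I], logical=[H,B,C,D,E,G,c,F,I]
After op 5 (swap(8, 1)): offset=0, physical=[H,I,C,D,E,G,c,F,B], logical=[H,I,C,D,E,G,c,F,B]
After op 6 (rotate(-3)): offset=6, physical=[H,I,C,D,E,G,c,F,B], logical=[c,F,B,H,I,C,D,E,G]
After op 7 (rotate(-2)): offset=4, physical=[H,I,C,D,E,G,c,F,B], logical=[E,G,c,F,B,H,I,C,D]

Answer: E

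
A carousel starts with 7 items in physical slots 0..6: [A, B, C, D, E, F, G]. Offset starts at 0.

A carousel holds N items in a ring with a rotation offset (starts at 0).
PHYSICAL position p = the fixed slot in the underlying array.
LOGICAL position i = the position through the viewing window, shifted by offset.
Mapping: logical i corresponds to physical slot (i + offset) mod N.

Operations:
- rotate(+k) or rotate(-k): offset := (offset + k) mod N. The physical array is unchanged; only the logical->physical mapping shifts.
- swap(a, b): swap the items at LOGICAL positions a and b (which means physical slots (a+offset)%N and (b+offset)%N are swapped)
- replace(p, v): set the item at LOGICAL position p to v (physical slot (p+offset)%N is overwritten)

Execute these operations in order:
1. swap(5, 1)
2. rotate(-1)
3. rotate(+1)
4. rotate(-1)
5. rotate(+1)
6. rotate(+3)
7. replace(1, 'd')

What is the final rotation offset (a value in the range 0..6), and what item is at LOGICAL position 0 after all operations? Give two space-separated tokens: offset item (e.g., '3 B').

Answer: 3 D

Derivation:
After op 1 (swap(5, 1)): offset=0, physical=[A,F,C,D,E,B,G], logical=[A,F,C,D,E,B,G]
After op 2 (rotate(-1)): offset=6, physical=[A,F,C,D,E,B,G], logical=[G,A,F,C,D,E,B]
After op 3 (rotate(+1)): offset=0, physical=[A,F,C,D,E,B,G], logical=[A,F,C,D,E,B,G]
After op 4 (rotate(-1)): offset=6, physical=[A,F,C,D,E,B,G], logical=[G,A,F,C,D,E,B]
After op 5 (rotate(+1)): offset=0, physical=[A,F,C,D,E,B,G], logical=[A,F,C,D,E,B,G]
After op 6 (rotate(+3)): offset=3, physical=[A,F,C,D,E,B,G], logical=[D,E,B,G,A,F,C]
After op 7 (replace(1, 'd')): offset=3, physical=[A,F,C,D,d,B,G], logical=[D,d,B,G,A,F,C]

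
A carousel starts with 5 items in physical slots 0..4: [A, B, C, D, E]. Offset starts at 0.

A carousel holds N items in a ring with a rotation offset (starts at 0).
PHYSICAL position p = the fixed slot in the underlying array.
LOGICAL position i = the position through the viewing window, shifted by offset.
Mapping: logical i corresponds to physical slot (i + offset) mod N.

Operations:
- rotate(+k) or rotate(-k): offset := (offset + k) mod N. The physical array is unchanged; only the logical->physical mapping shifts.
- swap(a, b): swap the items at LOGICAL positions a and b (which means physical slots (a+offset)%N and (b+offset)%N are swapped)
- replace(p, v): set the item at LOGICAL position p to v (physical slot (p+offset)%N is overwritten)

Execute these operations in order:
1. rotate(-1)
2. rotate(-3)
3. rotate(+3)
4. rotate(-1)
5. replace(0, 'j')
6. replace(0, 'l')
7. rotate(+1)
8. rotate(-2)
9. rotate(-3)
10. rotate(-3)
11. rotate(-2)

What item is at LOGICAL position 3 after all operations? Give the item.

Answer: C

Derivation:
After op 1 (rotate(-1)): offset=4, physical=[A,B,C,D,E], logical=[E,A,B,C,D]
After op 2 (rotate(-3)): offset=1, physical=[A,B,C,D,E], logical=[B,C,D,E,A]
After op 3 (rotate(+3)): offset=4, physical=[A,B,C,D,E], logical=[E,A,B,C,D]
After op 4 (rotate(-1)): offset=3, physical=[A,B,C,D,E], logical=[D,E,A,B,C]
After op 5 (replace(0, 'j')): offset=3, physical=[A,B,C,j,E], logical=[j,E,A,B,C]
After op 6 (replace(0, 'l')): offset=3, physical=[A,B,C,l,E], logical=[l,E,A,B,C]
After op 7 (rotate(+1)): offset=4, physical=[A,B,C,l,E], logical=[E,A,B,C,l]
After op 8 (rotate(-2)): offset=2, physical=[A,B,C,l,E], logical=[C,l,E,A,B]
After op 9 (rotate(-3)): offset=4, physical=[A,B,C,l,E], logical=[E,A,B,C,l]
After op 10 (rotate(-3)): offset=1, physical=[A,B,C,l,E], logical=[B,C,l,E,A]
After op 11 (rotate(-2)): offset=4, physical=[A,B,C,l,E], logical=[E,A,B,C,l]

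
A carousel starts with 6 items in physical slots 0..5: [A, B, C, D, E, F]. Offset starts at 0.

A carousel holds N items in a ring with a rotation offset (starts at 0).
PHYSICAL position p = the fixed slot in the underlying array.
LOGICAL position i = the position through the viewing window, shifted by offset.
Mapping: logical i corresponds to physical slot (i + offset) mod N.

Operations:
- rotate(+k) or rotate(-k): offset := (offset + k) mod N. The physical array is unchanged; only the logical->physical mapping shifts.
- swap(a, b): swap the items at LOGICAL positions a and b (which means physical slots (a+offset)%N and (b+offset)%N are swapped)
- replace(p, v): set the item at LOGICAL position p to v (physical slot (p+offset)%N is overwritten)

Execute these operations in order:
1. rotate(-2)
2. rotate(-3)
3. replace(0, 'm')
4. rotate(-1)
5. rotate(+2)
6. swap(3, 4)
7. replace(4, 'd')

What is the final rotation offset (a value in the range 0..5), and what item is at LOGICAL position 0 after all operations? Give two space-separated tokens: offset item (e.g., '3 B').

After op 1 (rotate(-2)): offset=4, physical=[A,B,C,D,E,F], logical=[E,F,A,B,C,D]
After op 2 (rotate(-3)): offset=1, physical=[A,B,C,D,E,F], logical=[B,C,D,E,F,A]
After op 3 (replace(0, 'm')): offset=1, physical=[A,m,C,D,E,F], logical=[m,C,D,E,F,A]
After op 4 (rotate(-1)): offset=0, physical=[A,m,C,D,E,F], logical=[A,m,C,D,E,F]
After op 5 (rotate(+2)): offset=2, physical=[A,m,C,D,E,F], logical=[C,D,E,F,A,m]
After op 6 (swap(3, 4)): offset=2, physical=[F,m,C,D,E,A], logical=[C,D,E,A,F,m]
After op 7 (replace(4, 'd')): offset=2, physical=[d,m,C,D,E,A], logical=[C,D,E,A,d,m]

Answer: 2 C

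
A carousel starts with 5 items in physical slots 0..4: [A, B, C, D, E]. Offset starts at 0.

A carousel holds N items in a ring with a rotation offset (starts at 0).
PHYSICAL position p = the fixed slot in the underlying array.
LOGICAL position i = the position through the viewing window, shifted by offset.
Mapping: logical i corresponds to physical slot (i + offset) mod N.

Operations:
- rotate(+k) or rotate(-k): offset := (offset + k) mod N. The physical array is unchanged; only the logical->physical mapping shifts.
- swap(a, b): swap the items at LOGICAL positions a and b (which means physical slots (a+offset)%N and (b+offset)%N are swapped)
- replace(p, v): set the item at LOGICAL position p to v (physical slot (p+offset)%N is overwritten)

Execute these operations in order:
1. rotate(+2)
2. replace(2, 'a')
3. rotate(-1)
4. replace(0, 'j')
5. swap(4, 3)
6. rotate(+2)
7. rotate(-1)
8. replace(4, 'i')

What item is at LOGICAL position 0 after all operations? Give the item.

After op 1 (rotate(+2)): offset=2, physical=[A,B,C,D,E], logical=[C,D,E,A,B]
After op 2 (replace(2, 'a')): offset=2, physical=[A,B,C,D,a], logical=[C,D,a,A,B]
After op 3 (rotate(-1)): offset=1, physical=[A,B,C,D,a], logical=[B,C,D,a,A]
After op 4 (replace(0, 'j')): offset=1, physical=[A,j,C,D,a], logical=[j,C,D,a,A]
After op 5 (swap(4, 3)): offset=1, physical=[a,j,C,D,A], logical=[j,C,D,A,a]
After op 6 (rotate(+2)): offset=3, physical=[a,j,C,D,A], logical=[D,A,a,j,C]
After op 7 (rotate(-1)): offset=2, physical=[a,j,C,D,A], logical=[C,D,A,a,j]
After op 8 (replace(4, 'i')): offset=2, physical=[a,i,C,D,A], logical=[C,D,A,a,i]

Answer: C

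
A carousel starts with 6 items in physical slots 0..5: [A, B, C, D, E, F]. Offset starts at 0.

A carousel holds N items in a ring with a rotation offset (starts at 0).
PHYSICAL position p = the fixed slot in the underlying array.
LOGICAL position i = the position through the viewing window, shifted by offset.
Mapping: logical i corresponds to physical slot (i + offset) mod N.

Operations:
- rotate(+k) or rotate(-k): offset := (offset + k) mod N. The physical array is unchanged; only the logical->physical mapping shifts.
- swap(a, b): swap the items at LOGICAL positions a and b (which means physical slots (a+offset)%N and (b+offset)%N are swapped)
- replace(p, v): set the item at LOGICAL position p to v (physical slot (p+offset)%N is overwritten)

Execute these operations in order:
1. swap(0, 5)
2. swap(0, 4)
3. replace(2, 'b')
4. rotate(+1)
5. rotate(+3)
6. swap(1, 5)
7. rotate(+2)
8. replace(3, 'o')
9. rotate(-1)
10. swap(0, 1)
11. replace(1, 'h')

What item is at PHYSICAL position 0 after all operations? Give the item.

Answer: h

Derivation:
After op 1 (swap(0, 5)): offset=0, physical=[F,B,C,D,E,A], logical=[F,B,C,D,E,A]
After op 2 (swap(0, 4)): offset=0, physical=[E,B,C,D,F,A], logical=[E,B,C,D,F,A]
After op 3 (replace(2, 'b')): offset=0, physical=[E,B,b,D,F,A], logical=[E,B,b,D,F,A]
After op 4 (rotate(+1)): offset=1, physical=[E,B,b,D,F,A], logical=[B,b,D,F,A,E]
After op 5 (rotate(+3)): offset=4, physical=[E,B,b,D,F,A], logical=[F,A,E,B,b,D]
After op 6 (swap(1, 5)): offset=4, physical=[E,B,b,A,F,D], logical=[F,D,E,B,b,A]
After op 7 (rotate(+2)): offset=0, physical=[E,B,b,A,F,D], logical=[E,B,b,A,F,D]
After op 8 (replace(3, 'o')): offset=0, physical=[E,B,b,o,F,D], logical=[E,B,b,o,F,D]
After op 9 (rotate(-1)): offset=5, physical=[E,B,b,o,F,D], logical=[D,E,B,b,o,F]
After op 10 (swap(0, 1)): offset=5, physical=[D,B,b,o,F,E], logical=[E,D,B,b,o,F]
After op 11 (replace(1, 'h')): offset=5, physical=[h,B,b,o,F,E], logical=[E,h,B,b,o,F]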